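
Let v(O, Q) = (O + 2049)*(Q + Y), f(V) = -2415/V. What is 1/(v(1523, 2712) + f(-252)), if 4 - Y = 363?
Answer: 12/100859107 ≈ 1.1898e-7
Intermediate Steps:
Y = -359 (Y = 4 - 1*363 = 4 - 363 = -359)
v(O, Q) = (-359 + Q)*(2049 + O) (v(O, Q) = (O + 2049)*(Q - 359) = (2049 + O)*(-359 + Q) = (-359 + Q)*(2049 + O))
1/(v(1523, 2712) + f(-252)) = 1/((-735591 - 359*1523 + 2049*2712 + 1523*2712) - 2415/(-252)) = 1/((-735591 - 546757 + 5556888 + 4130376) - 2415*(-1/252)) = 1/(8404916 + 115/12) = 1/(100859107/12) = 12/100859107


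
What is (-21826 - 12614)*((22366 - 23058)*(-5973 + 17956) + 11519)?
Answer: 285187893480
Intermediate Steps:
(-21826 - 12614)*((22366 - 23058)*(-5973 + 17956) + 11519) = -34440*(-692*11983 + 11519) = -34440*(-8292236 + 11519) = -34440*(-8280717) = 285187893480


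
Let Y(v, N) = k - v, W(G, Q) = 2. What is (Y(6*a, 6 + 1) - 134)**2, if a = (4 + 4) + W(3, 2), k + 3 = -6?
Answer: 41209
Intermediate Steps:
k = -9 (k = -3 - 6 = -9)
a = 10 (a = (4 + 4) + 2 = 8 + 2 = 10)
Y(v, N) = -9 - v
(Y(6*a, 6 + 1) - 134)**2 = ((-9 - 6*10) - 134)**2 = ((-9 - 1*60) - 134)**2 = ((-9 - 60) - 134)**2 = (-69 - 134)**2 = (-203)**2 = 41209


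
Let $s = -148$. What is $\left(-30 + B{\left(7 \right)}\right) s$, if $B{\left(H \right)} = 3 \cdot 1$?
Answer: $3996$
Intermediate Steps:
$B{\left(H \right)} = 3$
$\left(-30 + B{\left(7 \right)}\right) s = \left(-30 + 3\right) \left(-148\right) = \left(-27\right) \left(-148\right) = 3996$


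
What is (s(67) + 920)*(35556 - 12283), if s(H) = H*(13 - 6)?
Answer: 32326197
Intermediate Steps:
s(H) = 7*H (s(H) = H*7 = 7*H)
(s(67) + 920)*(35556 - 12283) = (7*67 + 920)*(35556 - 12283) = (469 + 920)*23273 = 1389*23273 = 32326197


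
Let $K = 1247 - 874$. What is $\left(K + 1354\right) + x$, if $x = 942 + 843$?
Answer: $3512$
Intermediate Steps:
$K = 373$ ($K = 1247 - 874 = 373$)
$x = 1785$
$\left(K + 1354\right) + x = \left(373 + 1354\right) + 1785 = 1727 + 1785 = 3512$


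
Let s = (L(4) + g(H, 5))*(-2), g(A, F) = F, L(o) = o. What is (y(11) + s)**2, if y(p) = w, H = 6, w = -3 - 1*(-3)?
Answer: 324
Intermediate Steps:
w = 0 (w = -3 + 3 = 0)
y(p) = 0
s = -18 (s = (4 + 5)*(-2) = 9*(-2) = -18)
(y(11) + s)**2 = (0 - 18)**2 = (-18)**2 = 324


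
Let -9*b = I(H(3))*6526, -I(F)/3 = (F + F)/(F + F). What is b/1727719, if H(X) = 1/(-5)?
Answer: 6526/5183157 ≈ 0.0012591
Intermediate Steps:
H(X) = -⅕
I(F) = -3 (I(F) = -3*(F + F)/(F + F) = -3*2*F/(2*F) = -3*1/(2*F)*2*F = -3*1 = -3)
b = 6526/3 (b = -(-1)*6526/3 = -⅑*(-19578) = 6526/3 ≈ 2175.3)
b/1727719 = (6526/3)/1727719 = (6526/3)*(1/1727719) = 6526/5183157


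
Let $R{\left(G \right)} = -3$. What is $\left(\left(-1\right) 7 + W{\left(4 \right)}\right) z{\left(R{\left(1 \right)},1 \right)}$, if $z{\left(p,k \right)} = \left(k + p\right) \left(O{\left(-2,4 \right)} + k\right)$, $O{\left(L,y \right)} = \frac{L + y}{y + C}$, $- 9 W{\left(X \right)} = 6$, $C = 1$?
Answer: $\frac{322}{15} \approx 21.467$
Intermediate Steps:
$W{\left(X \right)} = - \frac{2}{3}$ ($W{\left(X \right)} = \left(- \frac{1}{9}\right) 6 = - \frac{2}{3}$)
$O{\left(L,y \right)} = \frac{L + y}{1 + y}$ ($O{\left(L,y \right)} = \frac{L + y}{y + 1} = \frac{L + y}{1 + y}$)
$z{\left(p,k \right)} = \left(\frac{2}{5} + k\right) \left(k + p\right)$ ($z{\left(p,k \right)} = \left(k + p\right) \left(\frac{-2 + 4}{1 + 4} + k\right) = \left(k + p\right) \left(\frac{1}{5} \cdot 2 + k\right) = \left(k + p\right) \left(\frac{2}{5} + k\right) = \left(\frac{2}{5} + k\right) \left(k + p\right)$)
$\left(\left(-1\right) 7 + W{\left(4 \right)}\right) z{\left(R{\left(1 \right)},1 \right)} = \left(\left(-1\right) 7 - \frac{2}{3}\right) \left(1^{2} + \frac{2}{5} \cdot 1 + \frac{2}{5} \left(-3\right) + 1 \left(-3\right)\right) = \left(-7 - \frac{2}{3}\right) \left(1 + \frac{2}{5} - \frac{6}{5} - 3\right) = \left(- \frac{23}{3}\right) \left(- \frac{14}{5}\right) = \frac{322}{15}$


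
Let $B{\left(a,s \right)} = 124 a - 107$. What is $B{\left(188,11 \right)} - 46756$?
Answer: $-23551$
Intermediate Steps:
$B{\left(a,s \right)} = -107 + 124 a$
$B{\left(188,11 \right)} - 46756 = \left(-107 + 124 \cdot 188\right) - 46756 = \left(-107 + 23312\right) - 46756 = 23205 - 46756 = -23551$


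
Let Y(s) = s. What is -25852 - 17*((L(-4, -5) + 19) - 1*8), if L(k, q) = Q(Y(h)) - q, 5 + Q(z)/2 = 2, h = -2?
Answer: -26022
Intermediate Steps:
Q(z) = -6 (Q(z) = -10 + 2*2 = -10 + 4 = -6)
L(k, q) = -6 - q
-25852 - 17*((L(-4, -5) + 19) - 1*8) = -25852 - 17*(((-6 - 1*(-5)) + 19) - 1*8) = -25852 - 17*(((-6 + 5) + 19) - 8) = -25852 - 17*((-1 + 19) - 8) = -25852 - 17*(18 - 8) = -25852 - 17*10 = -25852 - 1*170 = -25852 - 170 = -26022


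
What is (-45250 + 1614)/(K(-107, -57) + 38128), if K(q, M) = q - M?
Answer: -21818/19039 ≈ -1.1460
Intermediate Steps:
(-45250 + 1614)/(K(-107, -57) + 38128) = (-45250 + 1614)/((-107 - 1*(-57)) + 38128) = -43636/((-107 + 57) + 38128) = -43636/(-50 + 38128) = -43636/38078 = -43636*1/38078 = -21818/19039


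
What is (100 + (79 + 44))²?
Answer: 49729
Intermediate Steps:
(100 + (79 + 44))² = (100 + 123)² = 223² = 49729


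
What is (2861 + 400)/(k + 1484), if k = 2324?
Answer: 3261/3808 ≈ 0.85635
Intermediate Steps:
(2861 + 400)/(k + 1484) = (2861 + 400)/(2324 + 1484) = 3261/3808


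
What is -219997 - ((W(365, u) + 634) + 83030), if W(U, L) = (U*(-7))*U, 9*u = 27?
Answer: 628914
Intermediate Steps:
u = 3 (u = (⅑)*27 = 3)
W(U, L) = -7*U² (W(U, L) = (-7*U)*U = -7*U²)
-219997 - ((W(365, u) + 634) + 83030) = -219997 - ((-7*365² + 634) + 83030) = -219997 - ((-7*133225 + 634) + 83030) = -219997 - ((-932575 + 634) + 83030) = -219997 - (-931941 + 83030) = -219997 - 1*(-848911) = -219997 + 848911 = 628914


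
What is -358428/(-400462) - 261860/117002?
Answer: -15732046616/11713713731 ≈ -1.3430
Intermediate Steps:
-358428/(-400462) - 261860/117002 = -358428*(-1/400462) - 261860*1/117002 = 179214/200231 - 130930/58501 = -15732046616/11713713731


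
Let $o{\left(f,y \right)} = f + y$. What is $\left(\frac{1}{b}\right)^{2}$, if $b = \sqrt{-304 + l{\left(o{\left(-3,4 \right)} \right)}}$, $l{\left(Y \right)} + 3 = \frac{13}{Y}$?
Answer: $- \frac{1}{294} \approx -0.0034014$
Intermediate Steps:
$l{\left(Y \right)} = -3 + \frac{13}{Y}$
$b = 7 i \sqrt{6}$ ($b = \sqrt{-304 - \left(3 - \frac{13}{-3 + 4}\right)} = \sqrt{-304 - \left(3 - \frac{13}{1}\right)} = \sqrt{-304 + \left(-3 + 13 \cdot 1\right)} = \sqrt{-304 + \left(-3 + 13\right)} = \sqrt{-304 + 10} = \sqrt{-294} = 7 i \sqrt{6} \approx 17.146 i$)
$\left(\frac{1}{b}\right)^{2} = \left(\frac{1}{7 i \sqrt{6}}\right)^{2} = \left(- \frac{i \sqrt{6}}{42}\right)^{2} = - \frac{1}{294}$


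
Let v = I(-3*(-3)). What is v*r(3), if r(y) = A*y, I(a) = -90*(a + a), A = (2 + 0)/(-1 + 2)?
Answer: -9720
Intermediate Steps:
A = 2 (A = 2/1 = 2*1 = 2)
I(a) = -180*a
v = -1620 (v = -(-540)*(-3) = -180*9 = -1620)
r(y) = 2*y
v*r(3) = -3240*3 = -1620*6 = -9720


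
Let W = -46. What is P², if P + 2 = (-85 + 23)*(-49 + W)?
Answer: 34668544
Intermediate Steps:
P = 5888 (P = -2 + (-85 + 23)*(-49 - 46) = -2 - 62*(-95) = -2 + 5890 = 5888)
P² = 5888² = 34668544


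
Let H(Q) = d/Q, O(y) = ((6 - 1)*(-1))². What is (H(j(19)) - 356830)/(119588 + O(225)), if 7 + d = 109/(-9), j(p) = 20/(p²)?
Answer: -16072873/5382585 ≈ -2.9861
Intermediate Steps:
j(p) = 20/p²
d = -172/9 (d = -7 + 109/(-9) = -7 + 109*(-⅑) = -7 - 109/9 = -172/9 ≈ -19.111)
O(y) = 25 (O(y) = (5*(-1))² = (-5)² = 25)
H(Q) = -172/(9*Q)
(H(j(19)) - 356830)/(119588 + O(225)) = (-172/(9*(20/19²)) - 356830)/(119588 + 25) = (-172/(9*(20*(1/361))) - 356830)/119613 = (-172/(9*20/361) - 356830)*(1/119613) = (-172/9*361/20 - 356830)*(1/119613) = (-15523/45 - 356830)*(1/119613) = -16072873/45*1/119613 = -16072873/5382585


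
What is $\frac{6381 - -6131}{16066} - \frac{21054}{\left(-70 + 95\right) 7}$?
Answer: $- \frac{168031982}{1405775} \approx -119.53$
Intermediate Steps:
$\frac{6381 - -6131}{16066} - \frac{21054}{\left(-70 + 95\right) 7} = \left(6381 + 6131\right) \frac{1}{16066} - \frac{21054}{25 \cdot 7} = 12512 \cdot \frac{1}{16066} - \frac{21054}{175} = \frac{6256}{8033} - \frac{21054}{175} = - \frac{168031982}{1405775}$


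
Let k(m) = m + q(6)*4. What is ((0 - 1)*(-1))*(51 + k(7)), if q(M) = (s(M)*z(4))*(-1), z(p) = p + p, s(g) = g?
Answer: -134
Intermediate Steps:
z(p) = 2*p
q(M) = -8*M (q(M) = (M*(2*4))*(-1) = (M*8)*(-1) = (8*M)*(-1) = -8*M)
k(m) = -192 + m (k(m) = m - 8*6*4 = m - 48*4 = m - 192 = -192 + m)
((0 - 1)*(-1))*(51 + k(7)) = ((0 - 1)*(-1))*(51 + (-192 + 7)) = (-1*(-1))*(51 - 185) = 1*(-134) = -134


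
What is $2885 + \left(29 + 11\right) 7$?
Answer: $3165$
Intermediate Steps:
$2885 + \left(29 + 11\right) 7 = 2885 + 40 \cdot 7 = 2885 + 280 = 3165$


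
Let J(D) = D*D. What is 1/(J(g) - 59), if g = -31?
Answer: 1/902 ≈ 0.0011086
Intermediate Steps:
J(D) = D²
1/(J(g) - 59) = 1/((-31)² - 59) = 1/(961 - 59) = 1/902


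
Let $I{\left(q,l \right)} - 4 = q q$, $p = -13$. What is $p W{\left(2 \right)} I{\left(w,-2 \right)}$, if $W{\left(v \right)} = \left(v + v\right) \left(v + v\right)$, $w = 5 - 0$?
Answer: $-6032$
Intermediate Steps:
$w = 5$ ($w = 5 + 0 = 5$)
$I{\left(q,l \right)} = 4 + q^{2}$ ($I{\left(q,l \right)} = 4 + q q = 4 + q^{2}$)
$W{\left(v \right)} = 4 v^{2}$ ($W{\left(v \right)} = 2 v 2 v = 4 v^{2}$)
$p W{\left(2 \right)} I{\left(w,-2 \right)} = - 13 \cdot 4 \cdot 2^{2} \left(4 + 5^{2}\right) = - 13 \cdot 4 \cdot 4 \left(4 + 25\right) = \left(-13\right) 16 \cdot 29 = \left(-208\right) 29 = -6032$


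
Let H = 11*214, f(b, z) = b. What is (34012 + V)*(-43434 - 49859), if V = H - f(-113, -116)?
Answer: -3403235347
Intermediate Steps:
H = 2354
V = 2467 (V = 2354 - 1*(-113) = 2354 + 113 = 2467)
(34012 + V)*(-43434 - 49859) = (34012 + 2467)*(-43434 - 49859) = 36479*(-93293) = -3403235347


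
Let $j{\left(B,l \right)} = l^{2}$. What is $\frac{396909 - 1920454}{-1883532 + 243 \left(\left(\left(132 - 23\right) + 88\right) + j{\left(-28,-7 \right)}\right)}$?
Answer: $\frac{1523545}{1823754} \approx 0.83539$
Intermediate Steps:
$\frac{396909 - 1920454}{-1883532 + 243 \left(\left(\left(132 - 23\right) + 88\right) + j{\left(-28,-7 \right)}\right)} = \frac{396909 - 1920454}{-1883532 + 243 \left(\left(\left(132 - 23\right) + 88\right) + \left(-7\right)^{2}\right)} = - \frac{1523545}{-1883532 + 243 \left(\left(109 + 88\right) + 49\right)} = - \frac{1523545}{-1883532 + 243 \left(197 + 49\right)} = - \frac{1523545}{-1883532 + 243 \cdot 246} = - \frac{1523545}{-1883532 + 59778} = - \frac{1523545}{-1823754} = \left(-1523545\right) \left(- \frac{1}{1823754}\right) = \frac{1523545}{1823754}$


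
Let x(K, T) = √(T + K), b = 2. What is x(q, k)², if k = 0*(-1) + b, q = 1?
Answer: 3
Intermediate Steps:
k = 2 (k = 0*(-1) + 2 = 0 + 2 = 2)
x(K, T) = √(K + T)
x(q, k)² = (√(1 + 2))² = (√3)² = 3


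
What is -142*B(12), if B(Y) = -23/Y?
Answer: 1633/6 ≈ 272.17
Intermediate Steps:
-142*B(12) = -(-3266)/12 = -142*(-23/12) = 1633/6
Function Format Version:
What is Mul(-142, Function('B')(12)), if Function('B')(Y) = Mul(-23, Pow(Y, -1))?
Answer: Rational(1633, 6) ≈ 272.17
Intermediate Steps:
Mul(-142, Function('B')(12)) = Mul(-142, Mul(-23, Pow(12, -1))) = Mul(-142, Mul(-23, Rational(1, 12))) = Mul(-142, Rational(-23, 12)) = Rational(1633, 6)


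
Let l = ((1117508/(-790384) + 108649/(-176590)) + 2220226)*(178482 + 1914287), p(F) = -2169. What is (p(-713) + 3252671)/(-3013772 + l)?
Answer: 8101522775412520/11580678866167222516581 ≈ 6.9957e-7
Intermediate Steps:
l = 11580686377666214949301/2492391260 (l = ((1117508*(-1/790384) + 108649*(-1/176590)) + 2220226)*2092769 = ((-39911/28228 - 108649/176590) + 2220226)*2092769 = (-5057413731/2492391260 + 2220226)*2092769 = (5533666820211029/2492391260)*2092769 = 11580686377666214949301/2492391260 ≈ 4.6464e+12)
(p(-713) + 3252671)/(-3013772 + l) = (-2169 + 3252671)/(-3013772 + 11580686377666214949301/2492391260) = 3250502/(11580678866167222516581/2492391260) = 3250502*(2492391260/11580678866167222516581) = 8101522775412520/11580678866167222516581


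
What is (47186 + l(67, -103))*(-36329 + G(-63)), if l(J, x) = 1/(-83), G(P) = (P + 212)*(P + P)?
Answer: -215807428011/83 ≈ -2.6001e+9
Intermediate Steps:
G(P) = 2*P*(212 + P) (G(P) = (212 + P)*(2*P) = 2*P*(212 + P))
l(J, x) = -1/83
(47186 + l(67, -103))*(-36329 + G(-63)) = (47186 - 1/83)*(-36329 + 2*(-63)*(212 - 63)) = 3916437*(-36329 + 2*(-63)*149)/83 = 3916437*(-36329 - 18774)/83 = (3916437/83)*(-55103) = -215807428011/83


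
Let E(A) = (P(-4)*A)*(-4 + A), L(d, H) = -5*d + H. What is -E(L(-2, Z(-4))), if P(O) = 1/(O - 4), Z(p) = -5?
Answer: 5/8 ≈ 0.62500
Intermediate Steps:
P(O) = 1/(-4 + O)
L(d, H) = H - 5*d
E(A) = -A*(-4 + A)/8 (E(A) = (A/(-4 - 4))*(-4 + A) = (A/(-8))*(-4 + A) = (-A/8)*(-4 + A) = -A*(-4 + A)/8)
-E(L(-2, Z(-4))) = -(-5 - 5*(-2))*(4 - (-5 - 5*(-2)))/8 = -(-5 + 10)*(4 - (-5 + 10))/8 = -5*(4 - 1*5)/8 = -5*(4 - 5)/8 = -5*(-1)/8 = -1*(-5/8) = 5/8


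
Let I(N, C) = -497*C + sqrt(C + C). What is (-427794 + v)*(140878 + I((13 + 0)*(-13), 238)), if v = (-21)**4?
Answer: -5271007296 - 466626*sqrt(119) ≈ -5.2761e+9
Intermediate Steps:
I(N, C) = -497*C + sqrt(2)*sqrt(C) (I(N, C) = -497*C + sqrt(2*C) = -497*C + sqrt(2)*sqrt(C))
v = 194481
(-427794 + v)*(140878 + I((13 + 0)*(-13), 238)) = (-427794 + 194481)*(140878 + (-497*238 + sqrt(2)*sqrt(238))) = -233313*(140878 + (-118286 + 2*sqrt(119))) = -233313*(22592 + 2*sqrt(119)) = -5271007296 - 466626*sqrt(119)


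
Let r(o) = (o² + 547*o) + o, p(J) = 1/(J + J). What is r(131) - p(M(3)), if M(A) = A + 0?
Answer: 533693/6 ≈ 88949.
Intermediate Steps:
M(A) = A
p(J) = 1/(2*J)
r(o) = o² + 548*o
r(131) - p(M(3)) = 131*(548 + 131) - 1/(2*3) = 131*679 - 1/(2*3) = 88949 - 1*⅙ = 88949 - ⅙ = 533693/6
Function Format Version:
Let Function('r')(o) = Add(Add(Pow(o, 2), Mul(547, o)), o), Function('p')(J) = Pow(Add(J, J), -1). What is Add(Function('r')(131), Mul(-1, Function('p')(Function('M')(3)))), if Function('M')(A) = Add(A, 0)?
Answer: Rational(533693, 6) ≈ 88949.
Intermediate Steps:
Function('M')(A) = A
Function('p')(J) = Mul(Rational(1, 2), Pow(J, -1)) (Function('p')(J) = Pow(Mul(2, J), -1) = Mul(Rational(1, 2), Pow(J, -1)))
Function('r')(o) = Add(Pow(o, 2), Mul(548, o))
Add(Function('r')(131), Mul(-1, Function('p')(Function('M')(3)))) = Add(Mul(131, Add(548, 131)), Mul(-1, Mul(Rational(1, 2), Pow(3, -1)))) = Add(Mul(131, 679), Mul(-1, Mul(Rational(1, 2), Rational(1, 3)))) = Add(88949, Mul(-1, Rational(1, 6))) = Add(88949, Rational(-1, 6)) = Rational(533693, 6)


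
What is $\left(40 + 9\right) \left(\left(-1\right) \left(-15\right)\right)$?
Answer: $735$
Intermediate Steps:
$\left(40 + 9\right) \left(\left(-1\right) \left(-15\right)\right) = 49 \cdot 15 = 735$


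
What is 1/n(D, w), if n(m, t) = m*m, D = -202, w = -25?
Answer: 1/40804 ≈ 2.4507e-5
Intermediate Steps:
n(m, t) = m**2
1/n(D, w) = 1/((-202)**2) = 1/40804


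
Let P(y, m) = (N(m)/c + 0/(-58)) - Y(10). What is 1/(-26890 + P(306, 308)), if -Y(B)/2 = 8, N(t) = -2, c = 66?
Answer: -33/886843 ≈ -3.7211e-5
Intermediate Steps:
Y(B) = -16 (Y(B) = -2*8 = -16)
P(y, m) = 527/33 (P(y, m) = (-2/66 + 0/(-58)) - 1*(-16) = (-2*1/66 + 0*(-1/58)) + 16 = (-1/33 + 0) + 16 = -1/33 + 16 = 527/33)
1/(-26890 + P(306, 308)) = 1/(-26890 + 527/33) = 1/(-886843/33) = -33/886843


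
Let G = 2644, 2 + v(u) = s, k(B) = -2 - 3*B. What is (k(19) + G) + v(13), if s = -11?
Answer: 2572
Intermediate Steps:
v(u) = -13 (v(u) = -2 - 11 = -13)
(k(19) + G) + v(13) = ((-2 - 3*19) + 2644) - 13 = ((-2 - 57) + 2644) - 13 = (-59 + 2644) - 13 = 2585 - 13 = 2572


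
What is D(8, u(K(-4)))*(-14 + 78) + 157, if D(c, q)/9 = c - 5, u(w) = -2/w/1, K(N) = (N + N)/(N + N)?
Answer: 1885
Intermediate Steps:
K(N) = 1 (K(N) = (2*N)/((2*N)) = (2*N)*(1/(2*N)) = 1)
u(w) = -2/w (u(w) = -2/w*1 = -2/w)
D(c, q) = -45 + 9*c (D(c, q) = 9*(c - 5) = 9*(-5 + c) = -45 + 9*c)
D(8, u(K(-4)))*(-14 + 78) + 157 = (-45 + 9*8)*(-14 + 78) + 157 = (-45 + 72)*64 + 157 = 27*64 + 157 = 1728 + 157 = 1885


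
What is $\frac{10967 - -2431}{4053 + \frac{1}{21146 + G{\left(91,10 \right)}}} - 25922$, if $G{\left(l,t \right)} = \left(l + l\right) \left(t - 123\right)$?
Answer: $- \frac{60928137362}{2350741} \approx -25919.0$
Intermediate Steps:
$G{\left(l,t \right)} = 2 l \left(-123 + t\right)$
$\frac{10967 - -2431}{4053 + \frac{1}{21146 + G{\left(91,10 \right)}}} - 25922 = \frac{10967 - -2431}{4053 + \frac{1}{21146 + 2 \cdot 91 \left(-123 + 10\right)}} - 25922 = \frac{10967 + 2431}{4053 + \frac{1}{21146 + 2 \cdot 91 \left(-113\right)}} - 25922 = \frac{13398}{4053 + \frac{1}{21146 - 20566}} - 25922 = \frac{13398}{4053 + \frac{1}{580}} - 25922 = \frac{13398}{\frac{2350741}{580}} - 25922 = 13398 \cdot \frac{580}{2350741} - 25922 = \frac{7770840}{2350741} - 25922 = - \frac{60928137362}{2350741}$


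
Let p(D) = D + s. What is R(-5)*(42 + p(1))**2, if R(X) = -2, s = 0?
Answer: -3698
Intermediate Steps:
p(D) = D (p(D) = D + 0 = D)
R(-5)*(42 + p(1))**2 = -2*(42 + 1)**2 = -2*43**2 = -2*1849 = -3698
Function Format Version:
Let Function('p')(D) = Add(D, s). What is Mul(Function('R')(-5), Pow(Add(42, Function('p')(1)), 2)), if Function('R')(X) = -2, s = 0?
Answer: -3698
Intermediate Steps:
Function('p')(D) = D (Function('p')(D) = Add(D, 0) = D)
Mul(Function('R')(-5), Pow(Add(42, Function('p')(1)), 2)) = Mul(-2, Pow(Add(42, 1), 2)) = Mul(-2, Pow(43, 2)) = Mul(-2, 1849) = -3698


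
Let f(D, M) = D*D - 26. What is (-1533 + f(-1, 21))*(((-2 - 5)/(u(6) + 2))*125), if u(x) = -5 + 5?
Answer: 681625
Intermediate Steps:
f(D, M) = -26 + D**2 (f(D, M) = D**2 - 26 = -26 + D**2)
u(x) = 0
(-1533 + f(-1, 21))*(((-2 - 5)/(u(6) + 2))*125) = (-1533 + (-26 + (-1)**2))*(((-2 - 5)/(0 + 2))*125) = (-1533 + (-26 + 1))*(-7/2*125) = (-1533 - 25)*(-7*1/2*125) = -(-5453)*125 = -1558*(-875/2) = 681625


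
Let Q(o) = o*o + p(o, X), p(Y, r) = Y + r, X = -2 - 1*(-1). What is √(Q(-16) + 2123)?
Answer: √2362 ≈ 48.600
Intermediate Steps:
X = -1 (X = -2 + 1 = -1)
Q(o) = -1 + o + o² (Q(o) = o*o + (o - 1) = o² + (-1 + o) = -1 + o + o²)
√(Q(-16) + 2123) = √((-1 - 16 + (-16)²) + 2123) = √((-1 - 16 + 256) + 2123) = √(239 + 2123) = √2362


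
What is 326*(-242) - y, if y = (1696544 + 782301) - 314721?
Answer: -2243016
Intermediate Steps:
y = 2164124 (y = 2478845 - 314721 = 2164124)
326*(-242) - y = 326*(-242) - 1*2164124 = -78892 - 2164124 = -2243016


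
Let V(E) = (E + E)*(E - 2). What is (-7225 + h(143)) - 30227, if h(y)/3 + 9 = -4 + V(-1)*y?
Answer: -34917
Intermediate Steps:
V(E) = 2*E*(-2 + E) (V(E) = (2*E)*(-2 + E) = 2*E*(-2 + E))
h(y) = -39 + 18*y (h(y) = -27 + 3*(-4 + (2*(-1)*(-2 - 1))*y) = -27 + 3*(-4 + (2*(-1)*(-3))*y) = -27 + 3*(-4 + 6*y) = -27 + (-12 + 18*y) = -39 + 18*y)
(-7225 + h(143)) - 30227 = (-7225 + (-39 + 18*143)) - 30227 = (-7225 + (-39 + 2574)) - 30227 = (-7225 + 2535) - 30227 = -4690 - 30227 = -34917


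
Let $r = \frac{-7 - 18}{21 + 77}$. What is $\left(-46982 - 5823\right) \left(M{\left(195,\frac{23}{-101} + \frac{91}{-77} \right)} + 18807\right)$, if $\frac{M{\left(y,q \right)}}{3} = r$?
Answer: $- \frac{97320195855}{98} \approx -9.9306 \cdot 10^{8}$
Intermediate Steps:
$r = - \frac{25}{98} \approx -0.2551$
$M{\left(y,q \right)} = - \frac{75}{98}$ ($M{\left(y,q \right)} = 3 \left(- \frac{25}{98}\right) = - \frac{75}{98}$)
$\left(-46982 - 5823\right) \left(M{\left(195,\frac{23}{-101} + \frac{91}{-77} \right)} + 18807\right) = \left(-46982 - 5823\right) \left(- \frac{75}{98} + 18807\right) = \left(-52805\right) \frac{1843011}{98} = - \frac{97320195855}{98}$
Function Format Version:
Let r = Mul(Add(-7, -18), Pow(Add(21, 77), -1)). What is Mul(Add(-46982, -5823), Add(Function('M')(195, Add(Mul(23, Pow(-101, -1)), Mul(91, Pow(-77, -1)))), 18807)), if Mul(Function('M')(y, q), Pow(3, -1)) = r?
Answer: Rational(-97320195855, 98) ≈ -9.9306e+8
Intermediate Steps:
r = Rational(-25, 98) (r = Mul(-25, Pow(98, -1)) = Mul(-25, Rational(1, 98)) = Rational(-25, 98) ≈ -0.25510)
Function('M')(y, q) = Rational(-75, 98) (Function('M')(y, q) = Mul(3, Rational(-25, 98)) = Rational(-75, 98))
Mul(Add(-46982, -5823), Add(Function('M')(195, Add(Mul(23, Pow(-101, -1)), Mul(91, Pow(-77, -1)))), 18807)) = Mul(Add(-46982, -5823), Add(Rational(-75, 98), 18807)) = Mul(-52805, Rational(1843011, 98)) = Rational(-97320195855, 98)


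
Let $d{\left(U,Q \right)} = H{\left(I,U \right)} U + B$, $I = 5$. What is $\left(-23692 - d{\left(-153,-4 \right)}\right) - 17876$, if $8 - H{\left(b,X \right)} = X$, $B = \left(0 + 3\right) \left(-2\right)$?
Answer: $-16929$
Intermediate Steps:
$B = -6$ ($B = 3 \left(-2\right) = -6$)
$H{\left(b,X \right)} = 8 - X$
$d{\left(U,Q \right)} = -6 + U \left(8 - U\right)$ ($d{\left(U,Q \right)} = \left(8 - U\right) U - 6 = U \left(8 - U\right) - 6 = -6 + U \left(8 - U\right)$)
$\left(-23692 - d{\left(-153,-4 \right)}\right) - 17876 = \left(-23692 - \left(-6 - - 153 \left(-8 - 153\right)\right)\right) - 17876 = \left(-23692 - \left(-6 - \left(-153\right) \left(-161\right)\right)\right) - 17876 = \left(-23692 - \left(-6 - 24633\right)\right) - 17876 = \left(-23692 - -24639\right) - 17876 = \left(-23692 + 24639\right) - 17876 = 947 - 17876 = -16929$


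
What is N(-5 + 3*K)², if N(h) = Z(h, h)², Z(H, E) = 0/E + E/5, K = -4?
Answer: 83521/625 ≈ 133.63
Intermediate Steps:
Z(H, E) = E/5 (Z(H, E) = 0 + E*(⅕) = 0 + E/5 = E/5)
N(h) = h²/25 (N(h) = (h/5)² = h²/25)
N(-5 + 3*K)² = ((-5 + 3*(-4))²/25)² = ((-5 - 12)²/25)² = ((1/25)*(-17)²)² = ((1/25)*289)² = (289/25)² = 83521/625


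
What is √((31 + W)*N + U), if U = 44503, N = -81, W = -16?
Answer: 2*√10822 ≈ 208.06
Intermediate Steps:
√((31 + W)*N + U) = √((31 - 16)*(-81) + 44503) = √(15*(-81) + 44503) = √(-1215 + 44503) = √43288 = 2*√10822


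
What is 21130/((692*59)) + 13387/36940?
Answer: 331776659/377046580 ≈ 0.87994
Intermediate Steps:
21130/((692*59)) + 13387/36940 = 21130/40828 + 13387*(1/36940) = 21130*(1/40828) + 13387/36940 = 10565/20414 + 13387/36940 = 331776659/377046580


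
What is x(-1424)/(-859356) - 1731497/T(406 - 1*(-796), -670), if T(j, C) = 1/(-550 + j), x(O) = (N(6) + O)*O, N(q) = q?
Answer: -242539491261724/214839 ≈ -1.1289e+9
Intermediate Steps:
x(O) = O*(6 + O) (x(O) = (6 + O)*O = O*(6 + O))
x(-1424)/(-859356) - 1731497/T(406 - 1*(-796), -670) = -1424*(6 - 1424)/(-859356) - (-249335568 + 1378271612) = -1424*(-1418)*(-1/859356) - 1731497/(1/(-550 + (406 + 796))) = 2019232*(-1/859356) - 1731497/(1/(-550 + 1202)) = -504808/214839 - 1731497/(1/652) = -504808/214839 - 1731497/1/652 = -504808/214839 - 1731497*652 = -504808/214839 - 1128936044 = -242539491261724/214839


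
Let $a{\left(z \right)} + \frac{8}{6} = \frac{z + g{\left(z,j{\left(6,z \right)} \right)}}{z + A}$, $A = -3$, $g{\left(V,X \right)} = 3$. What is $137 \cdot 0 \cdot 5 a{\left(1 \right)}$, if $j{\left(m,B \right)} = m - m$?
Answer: $0$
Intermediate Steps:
$j{\left(m,B \right)} = 0$
$a{\left(z \right)} = - \frac{4}{3} + \frac{3 + z}{-3 + z}$ ($a{\left(z \right)} = - \frac{4}{3} + \frac{z + 3}{z - 3} = - \frac{4}{3} + \frac{3 + z}{-3 + z}$)
$137 \cdot 0 \cdot 5 a{\left(1 \right)} = 137 \cdot 0 \cdot 5 \frac{21 - 1}{3 \left(-3 + 1\right)} = 137 \cdot 0 \frac{21 - 1}{3 \left(-2\right)} = 137 \cdot 0 \cdot \frac{1}{3} \left(- \frac{1}{2}\right) 20 = 137 \cdot 0 \left(- \frac{10}{3}\right) = 137 \cdot 0 = 0$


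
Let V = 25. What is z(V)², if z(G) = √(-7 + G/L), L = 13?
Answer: -66/13 ≈ -5.0769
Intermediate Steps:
z(G) = √(-7 + G/13)
z(V)² = (√(-1183 + 13*25)/13)² = (√(-1183 + 325)/13)² = (√(-858)/13)² = ((I*√858)/13)² = (I*√858/13)² = -66/13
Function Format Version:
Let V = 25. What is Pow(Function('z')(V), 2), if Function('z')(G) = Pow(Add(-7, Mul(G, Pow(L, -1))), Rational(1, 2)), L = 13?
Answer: Rational(-66, 13) ≈ -5.0769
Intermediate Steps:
Function('z')(G) = Pow(Add(-7, Mul(Rational(1, 13), G)), Rational(1, 2)) (Function('z')(G) = Pow(Add(-7, Mul(G, Pow(13, -1))), Rational(1, 2)) = Pow(Add(-7, Mul(G, Rational(1, 13))), Rational(1, 2)) = Pow(Add(-7, Mul(Rational(1, 13), G)), Rational(1, 2)))
Pow(Function('z')(V), 2) = Pow(Mul(Rational(1, 13), Pow(Add(-1183, Mul(13, 25)), Rational(1, 2))), 2) = Pow(Mul(Rational(1, 13), Pow(Add(-1183, 325), Rational(1, 2))), 2) = Pow(Mul(Rational(1, 13), Pow(-858, Rational(1, 2))), 2) = Pow(Mul(Rational(1, 13), Mul(I, Pow(858, Rational(1, 2)))), 2) = Pow(Mul(Rational(1, 13), I, Pow(858, Rational(1, 2))), 2) = Rational(-66, 13)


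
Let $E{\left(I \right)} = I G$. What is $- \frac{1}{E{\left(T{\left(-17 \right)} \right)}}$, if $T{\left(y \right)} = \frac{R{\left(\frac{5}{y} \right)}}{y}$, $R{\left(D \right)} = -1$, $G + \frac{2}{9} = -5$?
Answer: $\frac{153}{47} \approx 3.2553$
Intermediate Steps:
$G = - \frac{47}{9}$ ($G = - \frac{2}{9} - 5 = - \frac{47}{9} \approx -5.2222$)
$T{\left(y \right)} = - \frac{1}{y}$
$E{\left(I \right)} = - \frac{47 I}{9}$ ($E{\left(I \right)} = I \left(- \frac{47}{9}\right) = - \frac{47 I}{9}$)
$- \frac{1}{E{\left(T{\left(-17 \right)} \right)}} = - \frac{1}{\left(- \frac{47}{9}\right) \left(- \frac{1}{-17}\right)} = - \frac{1}{\left(- \frac{47}{9}\right) \left(\left(-1\right) \left(- \frac{1}{17}\right)\right)} = - \frac{1}{\left(- \frac{47}{9}\right) \frac{1}{17}} = - \frac{1}{- \frac{47}{153}} = \left(-1\right) \left(- \frac{153}{47}\right) = \frac{153}{47}$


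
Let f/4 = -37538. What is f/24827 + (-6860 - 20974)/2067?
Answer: -333799634/17105803 ≈ -19.514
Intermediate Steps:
f = -150152 (f = 4*(-37538) = -150152)
f/24827 + (-6860 - 20974)/2067 = -150152/24827 + (-6860 - 20974)/2067 = -150152*1/24827 - 27834*1/2067 = -150152/24827 - 9278/689 = -333799634/17105803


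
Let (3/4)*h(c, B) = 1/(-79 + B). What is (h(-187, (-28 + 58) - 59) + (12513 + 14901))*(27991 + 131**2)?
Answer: 100261506016/81 ≈ 1.2378e+9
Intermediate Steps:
h(c, B) = 4/(3*(-79 + B))
(h(-187, (-28 + 58) - 59) + (12513 + 14901))*(27991 + 131**2) = (4/(3*(-79 + ((-28 + 58) - 59))) + (12513 + 14901))*(27991 + 131**2) = (4/(3*(-79 + (30 - 59))) + 27414)*(27991 + 17161) = (4/(3*(-79 - 29)) + 27414)*45152 = ((4/3)/(-108) + 27414)*45152 = ((4/3)*(-1/108) + 27414)*45152 = (-1/81 + 27414)*45152 = (2220533/81)*45152 = 100261506016/81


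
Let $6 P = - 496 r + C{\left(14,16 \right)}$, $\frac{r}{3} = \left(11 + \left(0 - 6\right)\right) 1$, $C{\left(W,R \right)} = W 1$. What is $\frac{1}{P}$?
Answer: $- \frac{3}{3713} \approx -0.00080797$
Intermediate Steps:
$C{\left(W,R \right)} = W$
$r = 15$ ($r = 3 \left(11 + \left(0 - 6\right)\right) 1 = 3 \left(11 - 6\right) 1 = 3 \cdot 5 \cdot 1 = 3 \cdot 5 = 15$)
$P = - \frac{3713}{3}$ ($P = \frac{\left(-496\right) 15 + 14}{6} = \frac{-7440 + 14}{6} = \frac{1}{6} \left(-7426\right) = - \frac{3713}{3} \approx -1237.7$)
$\frac{1}{P} = \frac{1}{- \frac{3713}{3}} = - \frac{3}{3713}$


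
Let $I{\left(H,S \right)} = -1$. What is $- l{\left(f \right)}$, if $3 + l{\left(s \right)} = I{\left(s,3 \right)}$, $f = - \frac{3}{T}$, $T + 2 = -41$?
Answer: $4$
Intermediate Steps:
$T = -43$ ($T = -2 - 41 = -43$)
$f = \frac{3}{43}$ ($f = - \frac{3}{-43} = \left(-3\right) \left(- \frac{1}{43}\right) = \frac{3}{43} \approx 0.069767$)
$l{\left(s \right)} = -4$ ($l{\left(s \right)} = -3 - 1 = -4$)
$- l{\left(f \right)} = \left(-1\right) \left(-4\right) = 4$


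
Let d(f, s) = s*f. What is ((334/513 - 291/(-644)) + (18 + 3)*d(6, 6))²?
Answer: 62562821278123321/109145658384 ≈ 5.7321e+5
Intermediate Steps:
d(f, s) = f*s
((334/513 - 291/(-644)) + (18 + 3)*d(6, 6))² = ((334/513 - 291/(-644)) + (18 + 3)*(6*6))² = ((334*(1/513) - 291*(-1/644)) + 21*36)² = ((334/513 + 291/644) + 756)² = (364379/330372 + 756)² = (250125611/330372)² = 62562821278123321/109145658384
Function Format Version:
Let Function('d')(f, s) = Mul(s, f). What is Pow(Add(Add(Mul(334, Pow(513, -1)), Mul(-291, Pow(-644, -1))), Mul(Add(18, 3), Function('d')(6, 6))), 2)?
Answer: Rational(62562821278123321, 109145658384) ≈ 5.7321e+5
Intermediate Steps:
Function('d')(f, s) = Mul(f, s)
Pow(Add(Add(Mul(334, Pow(513, -1)), Mul(-291, Pow(-644, -1))), Mul(Add(18, 3), Function('d')(6, 6))), 2) = Pow(Add(Add(Mul(334, Pow(513, -1)), Mul(-291, Pow(-644, -1))), Mul(Add(18, 3), Mul(6, 6))), 2) = Pow(Add(Add(Mul(334, Rational(1, 513)), Mul(-291, Rational(-1, 644))), Mul(21, 36)), 2) = Pow(Add(Add(Rational(334, 513), Rational(291, 644)), 756), 2) = Pow(Add(Rational(364379, 330372), 756), 2) = Pow(Rational(250125611, 330372), 2) = Rational(62562821278123321, 109145658384)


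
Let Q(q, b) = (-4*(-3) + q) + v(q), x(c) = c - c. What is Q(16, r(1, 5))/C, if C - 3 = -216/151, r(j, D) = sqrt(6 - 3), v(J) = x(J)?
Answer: 4228/237 ≈ 17.840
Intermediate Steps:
x(c) = 0
v(J) = 0
r(j, D) = sqrt(3)
Q(q, b) = 12 + q (Q(q, b) = (-4*(-3) + q) + 0 = (12 + q) + 0 = 12 + q)
C = 237/151 (C = 3 - 216/151 = 237/151 ≈ 1.5695)
Q(16, r(1, 5))/C = (12 + 16)/(237/151) = (151/237)*28 = 4228/237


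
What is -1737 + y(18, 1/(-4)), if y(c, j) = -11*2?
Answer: -1759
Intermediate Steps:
y(c, j) = -22
-1737 + y(18, 1/(-4)) = -1737 - 22 = -1759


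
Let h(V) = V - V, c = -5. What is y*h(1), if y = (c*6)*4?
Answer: 0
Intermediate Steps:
y = -120 (y = -5*6*4 = -30*4 = -120)
h(V) = 0
y*h(1) = -120*0 = 0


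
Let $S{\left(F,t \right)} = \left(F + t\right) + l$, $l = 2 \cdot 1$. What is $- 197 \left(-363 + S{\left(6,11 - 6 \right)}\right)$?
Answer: $68950$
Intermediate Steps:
$l = 2$
$S{\left(F,t \right)} = 2 + F + t$ ($S{\left(F,t \right)} = \left(F + t\right) + 2 = 2 + F + t$)
$- 197 \left(-363 + S{\left(6,11 - 6 \right)}\right) = - 197 \left(-363 + \left(2 + 6 + \left(11 - 6\right)\right)\right) = - 197 \left(-363 + \left(2 + 6 + 5\right)\right) = - 197 \left(-363 + 13\right) = \left(-197\right) \left(-350\right) = 68950$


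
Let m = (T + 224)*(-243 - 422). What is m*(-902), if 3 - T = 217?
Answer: 5998300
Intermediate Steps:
T = -214 (T = 3 - 1*217 = 3 - 217 = -214)
m = -6650 (m = (-214 + 224)*(-243 - 422) = 10*(-665) = -6650)
m*(-902) = -6650*(-902) = 5998300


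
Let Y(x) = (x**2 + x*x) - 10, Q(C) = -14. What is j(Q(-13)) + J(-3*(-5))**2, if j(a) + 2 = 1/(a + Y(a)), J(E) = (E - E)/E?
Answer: -735/368 ≈ -1.9973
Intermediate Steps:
Y(x) = -10 + 2*x**2 (Y(x) = (x**2 + x**2) - 10 = 2*x**2 - 10 = -10 + 2*x**2)
J(E) = 0 (J(E) = 0/E = 0)
j(a) = -2 + 1/(-10 + a + 2*a**2) (j(a) = -2 + 1/(a + (-10 + 2*a**2)) = -2 + 1/(-10 + a + 2*a**2))
j(Q(-13)) + J(-3*(-5))**2 = (21 - 4*(-14)**2 - 2*(-14))/(-10 - 14 + 2*(-14)**2) + 0**2 = (21 - 4*196 + 28)/(-10 - 14 + 2*196) + 0 = (21 - 784 + 28)/(-10 - 14 + 392) + 0 = -735/368 + 0 = -735/368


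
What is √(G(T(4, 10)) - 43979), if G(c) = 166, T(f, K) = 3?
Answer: I*√43813 ≈ 209.32*I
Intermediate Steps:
√(G(T(4, 10)) - 43979) = √(166 - 43979) = √(-43813) = I*√43813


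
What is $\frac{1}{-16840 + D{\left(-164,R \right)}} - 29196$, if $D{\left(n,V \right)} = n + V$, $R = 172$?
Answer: $- \frac{491427073}{16832} \approx -29196.0$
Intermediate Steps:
$D{\left(n,V \right)} = V + n$
$\frac{1}{-16840 + D{\left(-164,R \right)}} - 29196 = \frac{1}{-16840 + \left(172 - 164\right)} - 29196 = \frac{1}{-16840 + 8} - 29196 = \frac{1}{-16832} - 29196 = - \frac{1}{16832} - 29196 = - \frac{491427073}{16832}$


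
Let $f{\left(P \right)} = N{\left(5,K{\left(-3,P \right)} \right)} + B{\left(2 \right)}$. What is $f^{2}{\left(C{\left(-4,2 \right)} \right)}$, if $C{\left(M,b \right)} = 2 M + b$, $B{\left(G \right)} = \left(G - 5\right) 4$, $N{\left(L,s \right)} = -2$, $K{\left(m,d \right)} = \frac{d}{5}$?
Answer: $196$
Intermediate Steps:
$K{\left(m,d \right)} = \frac{d}{5}$ ($K{\left(m,d \right)} = d \frac{1}{5} = \frac{d}{5}$)
$B{\left(G \right)} = -20 + 4 G$ ($B{\left(G \right)} = \left(-5 + G\right) 4 = -20 + 4 G$)
$C{\left(M,b \right)} = b + 2 M$
$f{\left(P \right)} = -14$ ($f{\left(P \right)} = -2 + \left(-20 + 4 \cdot 2\right) = -2 + \left(-20 + 8\right) = -2 - 12 = -14$)
$f^{2}{\left(C{\left(-4,2 \right)} \right)} = \left(-14\right)^{2} = 196$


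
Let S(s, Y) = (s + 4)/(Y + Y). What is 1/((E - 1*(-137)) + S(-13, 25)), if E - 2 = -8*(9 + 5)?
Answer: 50/1341 ≈ 0.037286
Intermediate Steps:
E = -110 (E = 2 - 8*(9 + 5) = 2 - 8*14 = 2 - 112 = -110)
S(s, Y) = (4 + s)/(2*Y) (S(s, Y) = (4 + s)/((2*Y)) = (4 + s)*(1/(2*Y)) = (4 + s)/(2*Y))
1/((E - 1*(-137)) + S(-13, 25)) = 1/((-110 - 1*(-137)) + (½)*(4 - 13)/25) = 1/((-110 + 137) + (½)*(1/25)*(-9)) = 1/(27 - 9/50) = 1/(1341/50) = 50/1341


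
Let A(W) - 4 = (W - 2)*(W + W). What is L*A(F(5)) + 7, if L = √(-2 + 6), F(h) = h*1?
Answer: 75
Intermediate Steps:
F(h) = h
A(W) = 4 + 2*W*(-2 + W) (A(W) = 4 + (W - 2)*(W + W) = 4 + (-2 + W)*(2*W) = 4 + 2*W*(-2 + W))
L = 2 (L = √4 = 2)
L*A(F(5)) + 7 = 2*(4 - 4*5 + 2*5²) + 7 = 2*(4 - 20 + 2*25) + 7 = 2*(4 - 20 + 50) + 7 = 2*34 + 7 = 68 + 7 = 75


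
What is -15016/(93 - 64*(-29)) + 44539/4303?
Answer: 22192663/8386547 ≈ 2.6462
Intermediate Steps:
-15016/(93 - 64*(-29)) + 44539/4303 = -15016/(93 + 1856) + 44539*(1/4303) = -15016/1949 + 44539/4303 = 22192663/8386547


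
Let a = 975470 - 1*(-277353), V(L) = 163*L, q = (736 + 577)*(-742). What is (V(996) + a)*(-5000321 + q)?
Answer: -8455033955957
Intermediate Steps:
q = -974246 (q = 1313*(-742) = -974246)
a = 1252823 (a = 975470 + 277353 = 1252823)
(V(996) + a)*(-5000321 + q) = (163*996 + 1252823)*(-5000321 - 974246) = (162348 + 1252823)*(-5974567) = 1415171*(-5974567) = -8455033955957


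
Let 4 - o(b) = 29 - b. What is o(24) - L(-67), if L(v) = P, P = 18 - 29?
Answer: 10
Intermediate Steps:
o(b) = -25 + b (o(b) = 4 - (29 - b) = 4 + (-29 + b) = -25 + b)
P = -11
L(v) = -11
o(24) - L(-67) = (-25 + 24) - 1*(-11) = -1 + 11 = 10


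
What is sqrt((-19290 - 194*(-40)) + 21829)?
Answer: sqrt(10299) ≈ 101.48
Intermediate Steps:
sqrt((-19290 - 194*(-40)) + 21829) = sqrt((-19290 - 1*(-7760)) + 21829) = sqrt((-19290 + 7760) + 21829) = sqrt(-11530 + 21829) = sqrt(10299)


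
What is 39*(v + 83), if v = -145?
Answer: -2418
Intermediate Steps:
39*(v + 83) = 39*(-145 + 83) = 39*(-62) = -2418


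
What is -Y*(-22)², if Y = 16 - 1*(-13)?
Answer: -14036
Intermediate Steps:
Y = 29 (Y = 16 + 13 = 29)
-Y*(-22)² = -29*(-22)² = -29*484 = -1*14036 = -14036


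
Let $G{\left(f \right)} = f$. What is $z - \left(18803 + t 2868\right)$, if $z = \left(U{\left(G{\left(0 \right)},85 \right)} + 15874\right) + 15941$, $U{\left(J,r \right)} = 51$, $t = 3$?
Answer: $4459$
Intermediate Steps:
$z = 31866$ ($z = \left(51 + 15874\right) + 15941 = 15925 + 15941 = 31866$)
$z - \left(18803 + t 2868\right) = 31866 - \left(18803 + 3 \cdot 2868\right) = 31866 - 27407 = 4459$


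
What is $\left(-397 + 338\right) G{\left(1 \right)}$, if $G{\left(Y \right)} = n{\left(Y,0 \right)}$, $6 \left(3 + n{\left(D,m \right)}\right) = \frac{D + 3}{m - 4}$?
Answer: $\frac{1121}{6} \approx 186.83$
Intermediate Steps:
$n{\left(D,m \right)} = -3 + \frac{3 + D}{6 \left(-4 + m\right)}$ ($n{\left(D,m \right)} = -3 + \frac{\left(D + 3\right) \frac{1}{m - 4}}{6} = -3 + \frac{\left(3 + D\right) \frac{1}{-4 + m}}{6} = -3 + \frac{\frac{1}{-4 + m} \left(3 + D\right)}{6} = -3 + \frac{3 + D}{6 \left(-4 + m\right)}$)
$G{\left(Y \right)} = - \frac{25}{8} - \frac{Y}{24}$ ($G{\left(Y \right)} = \frac{75 + Y - 0}{6 \left(-4 + 0\right)} = \frac{75 + Y + 0}{6 \left(-4\right)} = \frac{1}{6} \left(- \frac{1}{4}\right) \left(75 + Y\right) = - \frac{25}{8} - \frac{Y}{24}$)
$\left(-397 + 338\right) G{\left(1 \right)} = \left(-397 + 338\right) \left(- \frac{25}{8} - \frac{1}{24}\right) = - 59 \left(- \frac{25}{8} - \frac{1}{24}\right) = \left(-59\right) \left(- \frac{19}{6}\right) = \frac{1121}{6}$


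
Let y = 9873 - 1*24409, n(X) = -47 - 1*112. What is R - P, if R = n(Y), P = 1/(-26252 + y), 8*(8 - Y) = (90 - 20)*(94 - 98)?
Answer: -6485291/40788 ≈ -159.00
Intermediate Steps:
Y = 43 (Y = 8 - (90 - 20)*(94 - 98)/8 = 8 - 35*(-4)/4 = 8 - ⅛*(-280) = 8 + 35 = 43)
n(X) = -159 (n(X) = -47 - 112 = -159)
y = -14536 (y = 9873 - 24409 = -14536)
P = -1/40788 (P = 1/(-26252 - 14536) = 1/(-40788) = -1/40788 ≈ -2.4517e-5)
R = -159
R - P = -159 - 1*(-1/40788) = -159 + 1/40788 = -6485291/40788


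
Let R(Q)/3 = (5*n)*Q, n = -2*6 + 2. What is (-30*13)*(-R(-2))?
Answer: 117000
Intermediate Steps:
n = -10 (n = -12 + 2 = -10)
R(Q) = -150*Q (R(Q) = 3*((5*(-10))*Q) = 3*(-50*Q) = -150*Q)
(-30*13)*(-R(-2)) = (-30*13)*(-(-150)*(-2)) = -(-390)*300 = -390*(-300) = 117000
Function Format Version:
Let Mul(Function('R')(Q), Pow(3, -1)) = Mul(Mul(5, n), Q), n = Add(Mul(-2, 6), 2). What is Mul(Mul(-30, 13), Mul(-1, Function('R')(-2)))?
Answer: 117000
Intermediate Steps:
n = -10 (n = Add(-12, 2) = -10)
Function('R')(Q) = Mul(-150, Q) (Function('R')(Q) = Mul(3, Mul(Mul(5, -10), Q)) = Mul(3, Mul(-50, Q)) = Mul(-150, Q))
Mul(Mul(-30, 13), Mul(-1, Function('R')(-2))) = Mul(Mul(-30, 13), Mul(-1, Mul(-150, -2))) = Mul(-390, Mul(-1, 300)) = Mul(-390, -300) = 117000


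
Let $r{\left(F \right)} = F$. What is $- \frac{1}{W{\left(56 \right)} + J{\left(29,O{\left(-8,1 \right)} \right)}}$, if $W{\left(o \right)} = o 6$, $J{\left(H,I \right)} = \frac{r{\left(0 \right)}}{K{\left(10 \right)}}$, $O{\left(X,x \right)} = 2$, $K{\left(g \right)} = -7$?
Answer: $- \frac{1}{336} \approx -0.0029762$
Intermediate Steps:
$J{\left(H,I \right)} = 0$ ($J{\left(H,I \right)} = \frac{0}{-7} = 0 \left(- \frac{1}{7}\right) = 0$)
$W{\left(o \right)} = 6 o$
$- \frac{1}{W{\left(56 \right)} + J{\left(29,O{\left(-8,1 \right)} \right)}} = - \frac{1}{6 \cdot 56 + 0} = - \frac{1}{336 + 0} = - \frac{1}{336}$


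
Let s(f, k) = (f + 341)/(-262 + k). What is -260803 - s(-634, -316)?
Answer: -150744427/578 ≈ -2.6080e+5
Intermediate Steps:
s(f, k) = (341 + f)/(-262 + k)
-260803 - s(-634, -316) = -260803 - (341 - 634)/(-262 - 316) = -260803 - (-293)/(-578) = -260803 - (-1)*(-293)/578 = -260803 - 1*293/578 = -260803 - 293/578 = -150744427/578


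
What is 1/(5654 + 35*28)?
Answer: 1/6634 ≈ 0.00015074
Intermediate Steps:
1/(5654 + 35*28) = 1/(5654 + 980) = 1/6634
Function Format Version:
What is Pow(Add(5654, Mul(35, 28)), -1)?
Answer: Rational(1, 6634) ≈ 0.00015074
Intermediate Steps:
Pow(Add(5654, Mul(35, 28)), -1) = Pow(Add(5654, 980), -1) = Pow(6634, -1) = Rational(1, 6634)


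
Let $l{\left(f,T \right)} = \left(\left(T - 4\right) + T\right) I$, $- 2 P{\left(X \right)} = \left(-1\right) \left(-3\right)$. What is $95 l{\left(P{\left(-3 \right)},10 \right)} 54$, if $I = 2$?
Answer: $164160$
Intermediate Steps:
$P{\left(X \right)} = - \frac{3}{2}$ ($P{\left(X \right)} = - \frac{\left(-1\right) \left(-3\right)}{2} = \left(- \frac{1}{2}\right) 3 = - \frac{3}{2}$)
$l{\left(f,T \right)} = -8 + 4 T$ ($l{\left(f,T \right)} = \left(\left(T - 4\right) + T\right) 2 = \left(\left(-4 + T\right) + T\right) 2 = \left(-4 + 2 T\right) 2 = -8 + 4 T$)
$95 l{\left(P{\left(-3 \right)},10 \right)} 54 = 95 \left(-8 + 4 \cdot 10\right) 54 = 95 \left(-8 + 40\right) 54 = 95 \cdot 32 \cdot 54 = 3040 \cdot 54 = 164160$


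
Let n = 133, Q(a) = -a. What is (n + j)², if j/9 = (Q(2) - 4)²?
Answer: 208849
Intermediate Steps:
j = 324 (j = 9*(-1*2 - 4)² = 9*(-2 - 4)² = 9*(-6)² = 9*36 = 324)
(n + j)² = (133 + 324)² = 457² = 208849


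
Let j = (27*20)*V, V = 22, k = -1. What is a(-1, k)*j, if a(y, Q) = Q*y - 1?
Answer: 0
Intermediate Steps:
a(y, Q) = -1 + Q*y
j = 11880 (j = (27*20)*22 = 540*22 = 11880)
a(-1, k)*j = (-1 - 1*(-1))*11880 = (-1 + 1)*11880 = 0*11880 = 0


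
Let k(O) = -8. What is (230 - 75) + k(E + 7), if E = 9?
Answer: 147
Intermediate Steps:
(230 - 75) + k(E + 7) = (230 - 75) - 8 = 155 - 8 = 147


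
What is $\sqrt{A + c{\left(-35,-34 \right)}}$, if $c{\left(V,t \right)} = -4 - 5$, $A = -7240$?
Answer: $i \sqrt{7249} \approx 85.141 i$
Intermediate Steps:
$c{\left(V,t \right)} = -9$ ($c{\left(V,t \right)} = -4 - 5 = -9$)
$\sqrt{A + c{\left(-35,-34 \right)}} = \sqrt{-7240 - 9} = \sqrt{-7249} = i \sqrt{7249}$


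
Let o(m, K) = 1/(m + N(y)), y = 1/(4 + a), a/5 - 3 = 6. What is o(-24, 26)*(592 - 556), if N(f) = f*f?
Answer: -86436/57623 ≈ -1.5000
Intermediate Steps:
a = 45 (a = 15 + 5*6 = 15 + 30 = 45)
y = 1/49 (y = 1/(4 + 45) = 1/49 ≈ 0.020408)
N(f) = f²
o(m, K) = 1/(1/2401 + m) (o(m, K) = 1/(m + (1/49)²) = 1/(m + 1/2401) = 1/(1/2401 + m))
o(-24, 26)*(592 - 556) = (2401/(1 + 2401*(-24)))*(592 - 556) = (2401/(1 - 57624))*36 = (2401/(-57623))*36 = (2401*(-1/57623))*36 = -2401/57623*36 = -86436/57623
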